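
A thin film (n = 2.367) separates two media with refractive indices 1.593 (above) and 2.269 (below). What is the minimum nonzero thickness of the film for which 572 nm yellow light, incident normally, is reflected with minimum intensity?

At the upper boundary (n = 1.593 to n = 2.367) the reflected ray undergoes a half-wave phase shift.
Ray reflecting at the bottom interface goes from n = 2.367 toward n = 2.269: no phase shift.
Net: one phase inversion between the two reflected rays.
With one net inversion, destructive interference in reflection requires 2 n t = m λ.
Minimum nonzero at m = 1: t = λ / (2 n) = 572 / (2 × 2.367) = 121 nm.

121 nm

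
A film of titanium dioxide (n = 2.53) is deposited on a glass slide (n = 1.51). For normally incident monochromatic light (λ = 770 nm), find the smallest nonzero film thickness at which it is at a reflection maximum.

76.1 nm

Ray reflecting at the top interface goes from n = 1.0 toward n = 2.53: a half-wave phase shift.
Ray reflecting at the bottom interface goes from n = 2.53 toward n = 1.51: no phase shift.
Net: one phase inversion between the two reflected rays.
So the condition for constructive reflection is 2 n t = (m + ½) λ.
Minimum at m = 0: t = λ / (4 n) = 770 / (4 × 2.53) = 76.1 nm.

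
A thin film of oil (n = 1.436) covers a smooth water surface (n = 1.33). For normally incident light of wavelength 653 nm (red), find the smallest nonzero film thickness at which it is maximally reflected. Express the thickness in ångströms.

1137 Å

Top surface (1.0 → 1.436): reflection off a higher-index medium gives a half-wave phase shift.
Bottom surface (1.436 → 1.33): reflection off a lower-index medium gives no phase shift.
The two reflections differ by half a wavelength.
For strong reflection here: 2 n t = (m + ½) λ.
Minimum at m = 0: t = λ / (4 n) = 653 / (4 × 1.436) = 114 nm.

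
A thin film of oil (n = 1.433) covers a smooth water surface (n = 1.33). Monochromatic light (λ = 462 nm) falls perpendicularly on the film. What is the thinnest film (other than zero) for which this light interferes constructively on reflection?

At the upper boundary (n = 1.0 to n = 1.433) the reflected ray undergoes a half-wave phase shift.
At the lower boundary (n = 1.433 to n = 1.33) the reflected ray undergoes no phase shift.
Exactly one π shift → a net half-wave offset.
With one net inversion, constructive interference in reflection requires 2 n t = (m + ½) λ.
Minimum at m = 0: t = λ / (4 n) = 462 / (4 × 1.433) = 80.6 nm.

80.6 nm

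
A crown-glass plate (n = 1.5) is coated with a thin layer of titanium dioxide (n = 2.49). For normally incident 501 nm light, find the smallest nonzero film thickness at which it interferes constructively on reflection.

50.3 nm

At the upper boundary (n = 1.0 to n = 2.49) the reflected ray undergoes a half-wave phase shift.
Ray reflecting at the bottom interface goes from n = 2.49 toward n = 1.5: no phase shift.
Exactly one π shift → a net half-wave offset.
With one net inversion, constructive interference in reflection requires 2 n t = (m + ½) λ.
Minimum at m = 0: t = λ / (4 n) = 501 / (4 × 2.49) = 50.3 nm.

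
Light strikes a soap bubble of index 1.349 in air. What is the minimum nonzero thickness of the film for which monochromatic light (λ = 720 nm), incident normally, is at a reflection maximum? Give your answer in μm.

Top surface (1.0 → 1.349): reflection off a higher-index medium gives a half-wave phase shift.
At the lower boundary (n = 1.349 to n = 1.0) the reflected ray undergoes no phase shift.
Exactly one π shift → a net half-wave offset.
For strong reflection here: 2 n t = (m + ½) λ.
Minimum at m = 0: t = λ / (4 n) = 720 / (4 × 1.349) = 133 nm.

0.133 μm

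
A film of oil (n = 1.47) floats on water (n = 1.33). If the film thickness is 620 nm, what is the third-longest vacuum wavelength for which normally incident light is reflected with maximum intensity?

729 nm

At the upper boundary (n = 1.0 to n = 1.47) the reflected ray undergoes a half-wave phase shift.
At the lower boundary (n = 1.47 to n = 1.33) the reflected ray undergoes no phase shift.
The two reflections differ by half a wavelength.
So the condition for constructive reflection is 2 n t = (m + ½) λ.
λ = 2 n t / (m + ½). The third-longest wavelength is m = 2: λ = 2 × 1.47 × 620 / 2.50 = 729 nm.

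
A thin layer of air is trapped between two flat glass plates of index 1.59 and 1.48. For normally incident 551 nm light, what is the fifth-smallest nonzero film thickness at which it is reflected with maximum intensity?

1240 nm

Ray reflecting at the top interface goes from n = 1.59 toward n = 1.0: no phase shift.
Ray reflecting at the bottom interface goes from n = 1.0 toward n = 1.48: a half-wave phase shift.
Exactly one π shift → a net half-wave offset.
With one net inversion, constructive interference in reflection requires 2 n t = (m + ½) λ.
The fifth-smallest nonzero thickness corresponds to m = 4: t = (m + ½) λ / (2 n) = 4.50 × 551 / (2 × 1.0) = 1240 nm.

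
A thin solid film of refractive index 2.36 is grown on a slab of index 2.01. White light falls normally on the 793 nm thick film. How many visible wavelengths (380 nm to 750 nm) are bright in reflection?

Ray reflecting at the top interface goes from n = 1.0 toward n = 2.36: a half-wave phase shift.
At the lower boundary (n = 2.36 to n = 2.01) the reflected ray undergoes no phase shift.
Net: one phase inversion between the two reflected rays.
So the condition for constructive reflection is 2 n t = (m + ½) λ.
λ = 2 n t / (m + ½) = 3743 / (m + ½) nm.
m=4: 832 nm (IR); m=5: 681 nm (visible); m=6: 576 nm (visible); m=7: 499 nm (visible); m=8: 440 nm (visible); m=9: 394 nm (visible); m=10: 356 nm (UV).

5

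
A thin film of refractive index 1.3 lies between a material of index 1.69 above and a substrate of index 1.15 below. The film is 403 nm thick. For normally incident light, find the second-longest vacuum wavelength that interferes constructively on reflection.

524 nm

Top surface (1.69 → 1.3): reflection off a lower-index medium gives no phase shift.
At the lower boundary (n = 1.3 to n = 1.15) the reflected ray undergoes no phase shift.
Zero or two π shifts → no net half-wave offset.
So the condition for constructive reflection is 2 n t = m λ.
λ = 2 n t / m. The second-longest wavelength is m = 2: λ = 2 × 1.3 × 403 / 2.00 = 524 nm.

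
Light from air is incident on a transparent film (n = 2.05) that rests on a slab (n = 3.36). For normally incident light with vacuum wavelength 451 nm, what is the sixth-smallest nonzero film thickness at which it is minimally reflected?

605 nm

At the upper boundary (n = 1.0 to n = 2.05) the reflected ray undergoes a half-wave phase shift.
Bottom surface (2.05 → 3.36): reflection off a higher-index medium gives a half-wave phase shift.
Zero or two π shifts → no net half-wave offset.
For weak reflection here: 2 n t = (m + ½) λ.
The sixth-smallest nonzero thickness corresponds to m = 5: t = (m + ½) λ / (2 n) = 5.50 × 451 / (2 × 2.05) = 605 nm.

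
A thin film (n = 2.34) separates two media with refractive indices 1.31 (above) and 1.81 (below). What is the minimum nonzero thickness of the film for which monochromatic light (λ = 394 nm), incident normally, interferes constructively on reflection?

42.1 nm

At the upper boundary (n = 1.31 to n = 2.34) the reflected ray undergoes a half-wave phase shift.
At the lower boundary (n = 2.34 to n = 1.81) the reflected ray undergoes no phase shift.
Exactly one π shift → a net half-wave offset.
With one net inversion, constructive interference in reflection requires 2 n t = (m + ½) λ.
Minimum at m = 0: t = λ / (4 n) = 394 / (4 × 2.34) = 42.1 nm.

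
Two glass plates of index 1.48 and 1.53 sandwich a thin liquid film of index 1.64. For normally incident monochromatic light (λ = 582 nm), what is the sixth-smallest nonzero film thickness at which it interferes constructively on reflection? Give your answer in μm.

Top surface (1.48 → 1.64): reflection off a higher-index medium gives a half-wave phase shift.
Bottom surface (1.64 → 1.53): reflection off a lower-index medium gives no phase shift.
Exactly one π shift → a net half-wave offset.
With one net inversion, constructive interference in reflection requires 2 n t = (m + ½) λ.
The sixth-smallest nonzero thickness corresponds to m = 5: t = (m + ½) λ / (2 n) = 5.50 × 582 / (2 × 1.64) = 976 nm.

0.976 μm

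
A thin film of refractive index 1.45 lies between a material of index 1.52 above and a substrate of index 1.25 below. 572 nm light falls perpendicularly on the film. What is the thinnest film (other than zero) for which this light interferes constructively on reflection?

At the upper boundary (n = 1.52 to n = 1.45) the reflected ray undergoes no phase shift.
At the lower boundary (n = 1.45 to n = 1.25) the reflected ray undergoes no phase shift.
The two reflections carry the same phase change, so no net offset.
For maximum reflection here: 2 n t = m λ.
Minimum nonzero at m = 1: t = λ / (2 n) = 572 / (2 × 1.45) = 197 nm.

197 nm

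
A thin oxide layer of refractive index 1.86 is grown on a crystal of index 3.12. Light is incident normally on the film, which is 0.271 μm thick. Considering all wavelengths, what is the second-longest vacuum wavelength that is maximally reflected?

504 nm

At the upper boundary (n = 1.0 to n = 1.86) the reflected ray undergoes a half-wave phase shift.
At the lower boundary (n = 1.86 to n = 3.12) the reflected ray undergoes a half-wave phase shift.
The two reflections carry the same phase change, so no net offset.
With no net inversion, constructive interference in reflection requires 2 n t = m λ.
λ = 2 n t / m. The second-longest wavelength is m = 2: λ = 2 × 1.86 × 271 / 2.00 = 504 nm.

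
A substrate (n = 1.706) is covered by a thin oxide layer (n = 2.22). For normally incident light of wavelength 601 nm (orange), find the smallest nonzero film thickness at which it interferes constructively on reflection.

67.7 nm

Ray reflecting at the top interface goes from n = 1.0 toward n = 2.22: a half-wave phase shift.
At the lower boundary (n = 2.22 to n = 1.706) the reflected ray undergoes no phase shift.
The two reflections differ by half a wavelength.
With one net inversion, constructive interference in reflection requires 2 n t = (m + ½) λ.
Minimum at m = 0: t = λ / (4 n) = 601 / (4 × 2.22) = 67.7 nm.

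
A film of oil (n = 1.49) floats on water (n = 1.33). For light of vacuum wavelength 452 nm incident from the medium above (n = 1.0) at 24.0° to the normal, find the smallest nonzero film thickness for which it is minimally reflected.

158 nm

Ray reflecting at the top interface goes from n = 1.0 toward n = 1.49: a half-wave phase shift.
At the lower boundary (n = 1.49 to n = 1.33) the reflected ray undergoes no phase shift.
Net: one phase inversion between the two reflected rays.
For minimum reflection here: 2 n t cos θ_r = m λ.
Snell's law: 1.0 sin 24.0° = 1.49 sin θ_r → sin θ_r = 0.273, cos θ_r = 0.962.
Minimum nonzero at m = 1: t = λ / (2 n cos θ_r) = 452 / (2 × 1.49 × 0.962) = 158 nm.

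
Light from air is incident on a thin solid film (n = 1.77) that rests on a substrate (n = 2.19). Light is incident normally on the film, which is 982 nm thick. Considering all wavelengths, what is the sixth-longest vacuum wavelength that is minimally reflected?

Top surface (1.0 → 1.77): reflection off a higher-index medium gives a half-wave phase shift.
Bottom surface (1.77 → 2.19): reflection off a higher-index medium gives a half-wave phase shift.
Net: no relative phase inversion (both shifts match).
With no net inversion, destructive interference in reflection requires 2 n t = (m + ½) λ.
λ = 2 n t / (m + ½). The sixth-longest wavelength is m = 5: λ = 2 × 1.77 × 982 / 5.50 = 632 nm.

632 nm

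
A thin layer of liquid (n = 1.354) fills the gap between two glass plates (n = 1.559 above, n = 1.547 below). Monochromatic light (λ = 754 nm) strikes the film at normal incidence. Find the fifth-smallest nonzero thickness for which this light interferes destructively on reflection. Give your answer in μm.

Ray reflecting at the top interface goes from n = 1.559 toward n = 1.354: no phase shift.
At the lower boundary (n = 1.354 to n = 1.547) the reflected ray undergoes a half-wave phase shift.
Net: one phase inversion between the two reflected rays.
So the condition for destructive reflection is 2 n t = m λ.
The fifth-smallest nonzero thickness corresponds to m = 5: t = m λ / (2 n) = 5.00 × 754 / (2 × 1.354) = 1392 nm.

1.39 μm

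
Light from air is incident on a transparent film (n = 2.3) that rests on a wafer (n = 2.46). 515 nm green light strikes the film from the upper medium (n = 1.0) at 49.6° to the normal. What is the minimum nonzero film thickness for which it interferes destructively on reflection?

Ray reflecting at the top interface goes from n = 1.0 toward n = 2.3: a half-wave phase shift.
Bottom surface (2.3 → 2.46): reflection off a higher-index medium gives a half-wave phase shift.
Net: no relative phase inversion (both shifts match).
So the condition for destructive reflection is 2 n t cos θ_r = (m + ½) λ.
Snell's law: 1.0 sin 49.6° = 2.3 sin θ_r → sin θ_r = 0.331, cos θ_r = 0.944.
Minimum at m = 0: t = λ / (4 n cos θ_r) = 515 / (4 × 2.3 × 0.944) = 59.3 nm.

59.3 nm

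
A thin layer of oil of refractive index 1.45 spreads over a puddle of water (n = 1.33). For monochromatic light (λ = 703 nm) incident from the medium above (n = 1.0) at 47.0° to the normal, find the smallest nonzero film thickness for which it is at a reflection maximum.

Ray reflecting at the top interface goes from n = 1.0 toward n = 1.45: a half-wave phase shift.
Bottom surface (1.45 → 1.33): reflection off a lower-index medium gives no phase shift.
Exactly one π shift → a net half-wave offset.
So the condition for constructive reflection is 2 n t cos θ_r = (m + ½) λ.
Snell's law: 1.0 sin 47.0° = 1.45 sin θ_r → sin θ_r = 0.504, cos θ_r = 0.863.
Minimum at m = 0: t = λ / (4 n cos θ_r) = 703 / (4 × 1.45 × 0.863) = 140 nm.

140 nm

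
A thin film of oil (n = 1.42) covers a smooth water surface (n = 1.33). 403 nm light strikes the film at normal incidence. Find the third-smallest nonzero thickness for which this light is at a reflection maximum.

355 nm

Ray reflecting at the top interface goes from n = 1.0 toward n = 1.42: a half-wave phase shift.
Bottom surface (1.42 → 1.33): reflection off a lower-index medium gives no phase shift.
The two reflections differ by half a wavelength.
With one net inversion, constructive interference in reflection requires 2 n t = (m + ½) λ.
The third-smallest nonzero thickness corresponds to m = 2: t = (m + ½) λ / (2 n) = 2.50 × 403 / (2 × 1.42) = 355 nm.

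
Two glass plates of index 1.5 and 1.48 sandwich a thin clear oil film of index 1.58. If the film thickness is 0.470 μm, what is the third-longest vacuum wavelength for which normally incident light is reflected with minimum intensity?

495 nm

Ray reflecting at the top interface goes from n = 1.5 toward n = 1.58: a half-wave phase shift.
At the lower boundary (n = 1.58 to n = 1.48) the reflected ray undergoes no phase shift.
Exactly one π shift → a net half-wave offset.
So the condition for destructive reflection is 2 n t = m λ.
λ = 2 n t / m. The third-longest wavelength is m = 3: λ = 2 × 1.58 × 470 / 3.00 = 495 nm.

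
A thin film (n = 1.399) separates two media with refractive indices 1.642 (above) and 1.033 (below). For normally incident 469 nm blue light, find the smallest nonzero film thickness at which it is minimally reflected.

At the upper boundary (n = 1.642 to n = 1.399) the reflected ray undergoes no phase shift.
At the lower boundary (n = 1.399 to n = 1.033) the reflected ray undergoes no phase shift.
The two reflections carry the same phase change, so no net offset.
With no net inversion, destructive interference in reflection requires 2 n t = (m + ½) λ.
Minimum at m = 0: t = λ / (4 n) = 469 / (4 × 1.399) = 83.8 nm.

83.8 nm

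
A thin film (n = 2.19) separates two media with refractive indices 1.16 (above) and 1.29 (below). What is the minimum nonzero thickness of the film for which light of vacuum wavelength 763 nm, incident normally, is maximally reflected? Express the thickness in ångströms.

871 Å

At the upper boundary (n = 1.16 to n = 2.19) the reflected ray undergoes a half-wave phase shift.
Bottom surface (2.19 → 1.29): reflection off a lower-index medium gives no phase shift.
Net: one phase inversion between the two reflected rays.
So the condition for constructive reflection is 2 n t = (m + ½) λ.
Minimum at m = 0: t = λ / (4 n) = 763 / (4 × 2.19) = 87.1 nm.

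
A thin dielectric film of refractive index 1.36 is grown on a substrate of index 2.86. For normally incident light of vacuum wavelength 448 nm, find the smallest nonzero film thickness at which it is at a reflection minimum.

At the upper boundary (n = 1.0 to n = 1.36) the reflected ray undergoes a half-wave phase shift.
At the lower boundary (n = 1.36 to n = 2.86) the reflected ray undergoes a half-wave phase shift.
The two reflections carry the same phase change, so no net offset.
For minimum reflection here: 2 n t = (m + ½) λ.
Minimum at m = 0: t = λ / (4 n) = 448 / (4 × 1.36) = 82.4 nm.

82.4 nm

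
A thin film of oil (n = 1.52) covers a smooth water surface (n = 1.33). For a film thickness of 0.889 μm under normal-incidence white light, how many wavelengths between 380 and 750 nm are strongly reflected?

3

Top surface (1.0 → 1.52): reflection off a higher-index medium gives a half-wave phase shift.
At the lower boundary (n = 1.52 to n = 1.33) the reflected ray undergoes no phase shift.
The two reflections differ by half a wavelength.
With one net inversion, constructive interference in reflection requires 2 n t = (m + ½) λ.
λ = 2 n t / (m + ½) = 2703 / (m + ½) nm.
m=3: 772 nm (IR); m=4: 601 nm (visible); m=5: 491 nm (visible); m=6: 416 nm (visible); m=7: 360 nm (UV).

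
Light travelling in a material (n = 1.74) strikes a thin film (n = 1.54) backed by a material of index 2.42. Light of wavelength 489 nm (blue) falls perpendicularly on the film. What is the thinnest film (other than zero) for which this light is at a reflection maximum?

79.4 nm

Ray reflecting at the top interface goes from n = 1.74 toward n = 1.54: no phase shift.
Bottom surface (1.54 → 2.42): reflection off a higher-index medium gives a half-wave phase shift.
The two reflections differ by half a wavelength.
For maximum reflection here: 2 n t = (m + ½) λ.
Minimum at m = 0: t = λ / (4 n) = 489 / (4 × 1.54) = 79.4 nm.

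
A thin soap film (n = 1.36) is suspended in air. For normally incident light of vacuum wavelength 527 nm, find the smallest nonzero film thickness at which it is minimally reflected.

Ray reflecting at the top interface goes from n = 1.0 toward n = 1.36: a half-wave phase shift.
At the lower boundary (n = 1.36 to n = 1.0) the reflected ray undergoes no phase shift.
Exactly one π shift → a net half-wave offset.
So the condition for destructive reflection is 2 n t = m λ.
Minimum nonzero at m = 1: t = λ / (2 n) = 527 / (2 × 1.36) = 194 nm.

194 nm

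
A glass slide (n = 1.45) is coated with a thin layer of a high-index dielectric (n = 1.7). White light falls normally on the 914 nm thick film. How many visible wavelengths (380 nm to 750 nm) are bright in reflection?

Ray reflecting at the top interface goes from n = 1.0 toward n = 1.7: a half-wave phase shift.
Bottom surface (1.7 → 1.45): reflection off a lower-index medium gives no phase shift.
Exactly one π shift → a net half-wave offset.
For bright reflection here: 2 n t = (m + ½) λ.
λ = 2 n t / (m + ½) = 3108 / (m + ½) nm.
m=3: 888 nm (IR); m=4: 691 nm (visible); m=5: 565 nm (visible); m=6: 478 nm (visible); m=7: 414 nm (visible); m=8: 366 nm (UV).

4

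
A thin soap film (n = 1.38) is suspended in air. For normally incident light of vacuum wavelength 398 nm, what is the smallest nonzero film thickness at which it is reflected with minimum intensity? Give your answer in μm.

0.144 μm

Top surface (1.0 → 1.38): reflection off a higher-index medium gives a half-wave phase shift.
Ray reflecting at the bottom interface goes from n = 1.38 toward n = 1.0: no phase shift.
The two reflections differ by half a wavelength.
With one net inversion, destructive interference in reflection requires 2 n t = m λ.
The smallest nonzero thickness corresponds to m = 1: t = m λ / (2 n) = 1.00 × 398 / (2 × 1.38) = 144 nm.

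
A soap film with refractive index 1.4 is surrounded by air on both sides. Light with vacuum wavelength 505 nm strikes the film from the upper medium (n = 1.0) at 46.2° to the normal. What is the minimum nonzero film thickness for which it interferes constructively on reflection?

105 nm

Top surface (1.0 → 1.4): reflection off a higher-index medium gives a half-wave phase shift.
Ray reflecting at the bottom interface goes from n = 1.4 toward n = 1.0: no phase shift.
The two reflections differ by half a wavelength.
So the condition for constructive reflection is 2 n t cos θ_r = (m + ½) λ.
Snell's law: 1.0 sin 46.2° = 1.4 sin θ_r → sin θ_r = 0.516, cos θ_r = 0.857.
Minimum at m = 0: t = λ / (4 n cos θ_r) = 505 / (4 × 1.4 × 0.857) = 105 nm.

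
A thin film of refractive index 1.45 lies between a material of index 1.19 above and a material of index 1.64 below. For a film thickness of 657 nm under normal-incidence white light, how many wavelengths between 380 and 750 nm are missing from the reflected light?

2

Ray reflecting at the top interface goes from n = 1.19 toward n = 1.45: a half-wave phase shift.
Ray reflecting at the bottom interface goes from n = 1.45 toward n = 1.64: a half-wave phase shift.
The two reflections carry the same phase change, so no net offset.
With no net inversion, destructive interference in reflection requires 2 n t = (m + ½) λ.
λ = 2 n t / (m + ½) = 1905 / (m + ½) nm.
m=2: 762 nm (IR); m=3: 544 nm (visible); m=4: 423 nm (visible); m=5: 346 nm (UV).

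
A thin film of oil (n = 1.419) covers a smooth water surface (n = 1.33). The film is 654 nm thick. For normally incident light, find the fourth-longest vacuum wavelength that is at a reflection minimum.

Ray reflecting at the top interface goes from n = 1.0 toward n = 1.419: a half-wave phase shift.
Ray reflecting at the bottom interface goes from n = 1.419 toward n = 1.33: no phase shift.
Exactly one π shift → a net half-wave offset.
With one net inversion, destructive interference in reflection requires 2 n t = m λ.
λ = 2 n t / m. The fourth-longest wavelength is m = 4: λ = 2 × 1.419 × 654 / 4.00 = 464 nm.

464 nm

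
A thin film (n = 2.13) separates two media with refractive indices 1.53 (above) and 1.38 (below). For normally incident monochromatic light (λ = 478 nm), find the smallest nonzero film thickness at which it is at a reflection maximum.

56.1 nm

Ray reflecting at the top interface goes from n = 1.53 toward n = 2.13: a half-wave phase shift.
Bottom surface (2.13 → 1.38): reflection off a lower-index medium gives no phase shift.
Net: one phase inversion between the two reflected rays.
So the condition for constructive reflection is 2 n t = (m + ½) λ.
Minimum at m = 0: t = λ / (4 n) = 478 / (4 × 2.13) = 56.1 nm.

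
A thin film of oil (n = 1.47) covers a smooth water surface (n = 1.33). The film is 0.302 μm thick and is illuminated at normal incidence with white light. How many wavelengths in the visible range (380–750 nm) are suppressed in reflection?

At the upper boundary (n = 1.0 to n = 1.47) the reflected ray undergoes a half-wave phase shift.
Ray reflecting at the bottom interface goes from n = 1.47 toward n = 1.33: no phase shift.
Exactly one π shift → a net half-wave offset.
With one net inversion, destructive interference in reflection requires 2 n t = m λ.
λ = 2 n t / m = 888 / m nm.
m=1: 888 nm (IR); m=2: 444 nm (visible); m=3: 296 nm (UV).

1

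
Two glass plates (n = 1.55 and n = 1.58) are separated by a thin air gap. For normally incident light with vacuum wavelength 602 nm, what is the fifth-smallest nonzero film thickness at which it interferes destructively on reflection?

1505 nm

At the upper boundary (n = 1.55 to n = 1.0) the reflected ray undergoes no phase shift.
Ray reflecting at the bottom interface goes from n = 1.0 toward n = 1.58: a half-wave phase shift.
Exactly one π shift → a net half-wave offset.
For dark reflection here: 2 n t = m λ.
The fifth-smallest nonzero thickness corresponds to m = 5: t = m λ / (2 n) = 5.00 × 602 / (2 × 1.0) = 1505 nm.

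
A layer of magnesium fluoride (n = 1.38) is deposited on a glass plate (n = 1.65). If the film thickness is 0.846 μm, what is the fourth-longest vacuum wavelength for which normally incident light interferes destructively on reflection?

667 nm

Ray reflecting at the top interface goes from n = 1.0 toward n = 1.38: a half-wave phase shift.
At the lower boundary (n = 1.38 to n = 1.65) the reflected ray undergoes a half-wave phase shift.
Zero or two π shifts → no net half-wave offset.
With no net inversion, destructive interference in reflection requires 2 n t = (m + ½) λ.
λ = 2 n t / (m + ½). The fourth-longest wavelength is m = 3: λ = 2 × 1.38 × 846 / 3.50 = 667 nm.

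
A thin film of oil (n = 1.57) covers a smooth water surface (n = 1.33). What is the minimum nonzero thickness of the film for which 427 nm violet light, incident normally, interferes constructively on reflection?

Ray reflecting at the top interface goes from n = 1.0 toward n = 1.57: a half-wave phase shift.
At the lower boundary (n = 1.57 to n = 1.33) the reflected ray undergoes no phase shift.
Exactly one π shift → a net half-wave offset.
So the condition for constructive reflection is 2 n t = (m + ½) λ.
Minimum at m = 0: t = λ / (4 n) = 427 / (4 × 1.57) = 68.0 nm.

68.0 nm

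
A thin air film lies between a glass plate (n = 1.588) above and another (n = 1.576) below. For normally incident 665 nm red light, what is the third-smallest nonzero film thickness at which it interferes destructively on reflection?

998 nm

Ray reflecting at the top interface goes from n = 1.588 toward n = 1.0: no phase shift.
Ray reflecting at the bottom interface goes from n = 1.0 toward n = 1.576: a half-wave phase shift.
The two reflections differ by half a wavelength.
With one net inversion, destructive interference in reflection requires 2 n t = m λ.
The third-smallest nonzero thickness corresponds to m = 3: t = m λ / (2 n) = 3.00 × 665 / (2 × 1.0) = 998 nm.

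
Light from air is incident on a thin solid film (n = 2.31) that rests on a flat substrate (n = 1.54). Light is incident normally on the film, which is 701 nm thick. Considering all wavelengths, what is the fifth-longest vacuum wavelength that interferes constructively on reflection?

At the upper boundary (n = 1.0 to n = 2.31) the reflected ray undergoes a half-wave phase shift.
Ray reflecting at the bottom interface goes from n = 2.31 toward n = 1.54: no phase shift.
Net: one phase inversion between the two reflected rays.
So the condition for constructive reflection is 2 n t = (m + ½) λ.
λ = 2 n t / (m + ½). The fifth-longest wavelength is m = 4: λ = 2 × 2.31 × 701 / 4.50 = 720 nm.

720 nm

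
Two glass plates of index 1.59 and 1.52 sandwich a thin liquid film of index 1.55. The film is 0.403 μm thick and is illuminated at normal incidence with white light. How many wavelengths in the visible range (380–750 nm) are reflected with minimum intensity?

At the upper boundary (n = 1.59 to n = 1.55) the reflected ray undergoes no phase shift.
Bottom surface (1.55 → 1.52): reflection off a lower-index medium gives no phase shift.
The two reflections carry the same phase change, so no net offset.
So the condition for destructive reflection is 2 n t = (m + ½) λ.
λ = 2 n t / (m + ½) = 1249 / (m + ½) nm.
m=1: 833 nm (IR); m=2: 500 nm (visible); m=3: 357 nm (UV).

1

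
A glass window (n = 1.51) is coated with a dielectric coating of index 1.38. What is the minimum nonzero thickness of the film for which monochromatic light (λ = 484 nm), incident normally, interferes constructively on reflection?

Top surface (1.0 → 1.38): reflection off a higher-index medium gives a half-wave phase shift.
Ray reflecting at the bottom interface goes from n = 1.38 toward n = 1.51: a half-wave phase shift.
Net: no relative phase inversion (both shifts match).
With no net inversion, constructive interference in reflection requires 2 n t = m λ.
Minimum nonzero at m = 1: t = λ / (2 n) = 484 / (2 × 1.38) = 175 nm.

175 nm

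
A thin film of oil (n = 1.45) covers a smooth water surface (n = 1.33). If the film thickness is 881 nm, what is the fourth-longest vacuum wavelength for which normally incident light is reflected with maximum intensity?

730 nm

Ray reflecting at the top interface goes from n = 1.0 toward n = 1.45: a half-wave phase shift.
Ray reflecting at the bottom interface goes from n = 1.45 toward n = 1.33: no phase shift.
The two reflections differ by half a wavelength.
So the condition for constructive reflection is 2 n t = (m + ½) λ.
λ = 2 n t / (m + ½). The fourth-longest wavelength is m = 3: λ = 2 × 1.45 × 881 / 3.50 = 730 nm.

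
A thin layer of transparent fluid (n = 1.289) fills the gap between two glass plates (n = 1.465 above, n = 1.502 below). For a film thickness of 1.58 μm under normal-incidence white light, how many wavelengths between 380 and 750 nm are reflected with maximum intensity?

Top surface (1.465 → 1.289): reflection off a lower-index medium gives no phase shift.
Bottom surface (1.289 → 1.502): reflection off a higher-index medium gives a half-wave phase shift.
Exactly one π shift → a net half-wave offset.
With one net inversion, constructive interference in reflection requires 2 n t = (m + ½) λ.
λ = 2 n t / (m + ½) = 4073 / (m + ½) nm.
m=4: 905 nm (IR); m=5: 741 nm (visible); m=6: 627 nm (visible); m=7: 543 nm (visible); m=8: 479 nm (visible); m=9: 429 nm (visible); m=10: 388 nm (visible); m=11: 354 nm (UV).

6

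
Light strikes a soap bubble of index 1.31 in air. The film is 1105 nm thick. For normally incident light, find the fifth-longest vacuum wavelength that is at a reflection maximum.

Top surface (1.0 → 1.31): reflection off a higher-index medium gives a half-wave phase shift.
Bottom surface (1.31 → 1.0): reflection off a lower-index medium gives no phase shift.
Net: one phase inversion between the two reflected rays.
For maximum reflection here: 2 n t = (m + ½) λ.
λ = 2 n t / (m + ½). The fifth-longest wavelength is m = 4: λ = 2 × 1.31 × 1105 / 4.50 = 643 nm.

643 nm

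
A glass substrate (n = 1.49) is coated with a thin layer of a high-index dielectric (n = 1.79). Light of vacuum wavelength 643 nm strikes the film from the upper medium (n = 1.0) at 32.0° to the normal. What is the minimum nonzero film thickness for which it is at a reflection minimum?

188 nm

At the upper boundary (n = 1.0 to n = 1.79) the reflected ray undergoes a half-wave phase shift.
Ray reflecting at the bottom interface goes from n = 1.79 toward n = 1.49: no phase shift.
Net: one phase inversion between the two reflected rays.
With one net inversion, destructive interference in reflection requires 2 n t cos θ_r = m λ.
Snell's law: 1.0 sin 32.0° = 1.79 sin θ_r → sin θ_r = 0.296, cos θ_r = 0.955.
Minimum nonzero at m = 1: t = λ / (2 n cos θ_r) = 643 / (2 × 1.79 × 0.955) = 188 nm.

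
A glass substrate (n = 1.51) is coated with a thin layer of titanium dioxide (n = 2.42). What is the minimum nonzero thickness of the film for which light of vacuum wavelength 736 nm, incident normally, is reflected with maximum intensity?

76.0 nm

Ray reflecting at the top interface goes from n = 1.0 toward n = 2.42: a half-wave phase shift.
At the lower boundary (n = 2.42 to n = 1.51) the reflected ray undergoes no phase shift.
The two reflections differ by half a wavelength.
For bright reflection here: 2 n t = (m + ½) λ.
Minimum at m = 0: t = λ / (4 n) = 736 / (4 × 2.42) = 76.0 nm.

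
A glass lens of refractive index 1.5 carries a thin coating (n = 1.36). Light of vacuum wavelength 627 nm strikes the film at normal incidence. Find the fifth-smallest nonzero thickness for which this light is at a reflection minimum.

Ray reflecting at the top interface goes from n = 1.0 toward n = 1.36: a half-wave phase shift.
At the lower boundary (n = 1.36 to n = 1.5) the reflected ray undergoes a half-wave phase shift.
The two reflections carry the same phase change, so no net offset.
For weak reflection here: 2 n t = (m + ½) λ.
The fifth-smallest nonzero thickness corresponds to m = 4: t = (m + ½) λ / (2 n) = 4.50 × 627 / (2 × 1.36) = 1037 nm.

1037 nm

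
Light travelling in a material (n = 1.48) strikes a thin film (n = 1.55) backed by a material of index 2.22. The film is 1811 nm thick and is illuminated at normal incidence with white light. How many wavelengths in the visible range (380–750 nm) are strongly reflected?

Ray reflecting at the top interface goes from n = 1.48 toward n = 1.55: a half-wave phase shift.
At the lower boundary (n = 1.55 to n = 2.22) the reflected ray undergoes a half-wave phase shift.
The two reflections carry the same phase change, so no net offset.
For bright reflection here: 2 n t = m λ.
λ = 2 n t / m = 5614 / m nm.
m=7: 802 nm (IR); m=8: 702 nm (visible); m=9: 624 nm (visible); m=10: 561 nm (visible); m=11: 510 nm (visible); m=12: 468 nm (visible); m=13: 432 nm (visible); m=14: 401 nm (visible); m=15: 374 nm (UV).

7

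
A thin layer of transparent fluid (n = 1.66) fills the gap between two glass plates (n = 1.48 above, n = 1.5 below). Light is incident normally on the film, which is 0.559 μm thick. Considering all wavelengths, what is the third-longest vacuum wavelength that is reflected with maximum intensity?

742 nm

Top surface (1.48 → 1.66): reflection off a higher-index medium gives a half-wave phase shift.
At the lower boundary (n = 1.66 to n = 1.5) the reflected ray undergoes no phase shift.
Net: one phase inversion between the two reflected rays.
So the condition for constructive reflection is 2 n t = (m + ½) λ.
λ = 2 n t / (m + ½). The third-longest wavelength is m = 2: λ = 2 × 1.66 × 559 / 2.50 = 742 nm.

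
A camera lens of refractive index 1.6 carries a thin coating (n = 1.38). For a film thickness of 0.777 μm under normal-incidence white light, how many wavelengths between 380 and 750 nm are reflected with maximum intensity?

3

Ray reflecting at the top interface goes from n = 1.0 toward n = 1.38: a half-wave phase shift.
Ray reflecting at the bottom interface goes from n = 1.38 toward n = 1.6: a half-wave phase shift.
Net: no relative phase inversion (both shifts match).
With no net inversion, constructive interference in reflection requires 2 n t = m λ.
λ = 2 n t / m = 2145 / m nm.
m=2: 1072 nm (IR); m=3: 715 nm (visible); m=4: 536 nm (visible); m=5: 429 nm (visible); m=6: 357 nm (UV).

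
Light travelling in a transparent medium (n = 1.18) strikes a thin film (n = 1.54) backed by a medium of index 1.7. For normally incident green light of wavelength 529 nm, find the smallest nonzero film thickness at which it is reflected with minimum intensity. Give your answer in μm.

At the upper boundary (n = 1.18 to n = 1.54) the reflected ray undergoes a half-wave phase shift.
Bottom surface (1.54 → 1.7): reflection off a higher-index medium gives a half-wave phase shift.
Net: no relative phase inversion (both shifts match).
So the condition for destructive reflection is 2 n t = (m + ½) λ.
Minimum at m = 0: t = λ / (4 n) = 529 / (4 × 1.54) = 85.9 nm.

0.0859 μm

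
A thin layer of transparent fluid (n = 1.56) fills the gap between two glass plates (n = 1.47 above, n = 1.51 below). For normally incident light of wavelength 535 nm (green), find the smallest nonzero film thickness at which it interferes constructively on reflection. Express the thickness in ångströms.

857 Å

Top surface (1.47 → 1.56): reflection off a higher-index medium gives a half-wave phase shift.
At the lower boundary (n = 1.56 to n = 1.51) the reflected ray undergoes no phase shift.
The two reflections differ by half a wavelength.
With one net inversion, constructive interference in reflection requires 2 n t = (m + ½) λ.
Minimum at m = 0: t = λ / (4 n) = 535 / (4 × 1.56) = 85.7 nm.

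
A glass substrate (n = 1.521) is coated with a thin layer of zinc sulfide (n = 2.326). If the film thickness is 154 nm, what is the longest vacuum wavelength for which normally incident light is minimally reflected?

Top surface (1.0 → 2.326): reflection off a higher-index medium gives a half-wave phase shift.
Ray reflecting at the bottom interface goes from n = 2.326 toward n = 1.521: no phase shift.
Exactly one π shift → a net half-wave offset.
For dark reflection here: 2 n t = m λ.
λ = 2 n t / m. The longest wavelength is m = 1: λ = 2 × 2.326 × 154 / 1.00 = 716 nm.

716 nm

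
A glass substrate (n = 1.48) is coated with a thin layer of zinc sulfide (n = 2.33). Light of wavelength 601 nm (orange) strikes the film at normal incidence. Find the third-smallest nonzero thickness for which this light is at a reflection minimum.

387 nm

At the upper boundary (n = 1.0 to n = 2.33) the reflected ray undergoes a half-wave phase shift.
Ray reflecting at the bottom interface goes from n = 2.33 toward n = 1.48: no phase shift.
Net: one phase inversion between the two reflected rays.
With one net inversion, destructive interference in reflection requires 2 n t = m λ.
The third-smallest nonzero thickness corresponds to m = 3: t = m λ / (2 n) = 3.00 × 601 / (2 × 2.33) = 387 nm.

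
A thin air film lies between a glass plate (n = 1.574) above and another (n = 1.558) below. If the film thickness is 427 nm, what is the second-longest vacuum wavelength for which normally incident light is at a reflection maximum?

569 nm

Top surface (1.574 → 1.0): reflection off a lower-index medium gives no phase shift.
At the lower boundary (n = 1.0 to n = 1.558) the reflected ray undergoes a half-wave phase shift.
The two reflections differ by half a wavelength.
So the condition for constructive reflection is 2 n t = (m + ½) λ.
λ = 2 n t / (m + ½). The second-longest wavelength is m = 1: λ = 2 × 1.0 × 427 / 1.50 = 569 nm.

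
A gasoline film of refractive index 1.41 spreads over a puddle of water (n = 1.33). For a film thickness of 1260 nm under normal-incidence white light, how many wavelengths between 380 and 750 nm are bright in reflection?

At the upper boundary (n = 1.0 to n = 1.41) the reflected ray undergoes a half-wave phase shift.
Ray reflecting at the bottom interface goes from n = 1.41 toward n = 1.33: no phase shift.
Net: one phase inversion between the two reflected rays.
For strong reflection here: 2 n t = (m + ½) λ.
λ = 2 n t / (m + ½) = 3553 / (m + ½) nm.
m=4: 790 nm (IR); m=5: 646 nm (visible); m=6: 547 nm (visible); m=7: 474 nm (visible); m=8: 418 nm (visible); m=9: 374 nm (UV).

4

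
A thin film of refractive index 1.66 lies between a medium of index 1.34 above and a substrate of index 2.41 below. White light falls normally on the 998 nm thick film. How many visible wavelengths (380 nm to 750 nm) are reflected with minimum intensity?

Top surface (1.34 → 1.66): reflection off a higher-index medium gives a half-wave phase shift.
At the lower boundary (n = 1.66 to n = 2.41) the reflected ray undergoes a half-wave phase shift.
Net: no relative phase inversion (both shifts match).
For weak reflection here: 2 n t = (m + ½) λ.
λ = 2 n t / (m + ½) = 3313 / (m + ½) nm.
m=3: 947 nm (IR); m=4: 736 nm (visible); m=5: 602 nm (visible); m=6: 510 nm (visible); m=7: 442 nm (visible); m=8: 390 nm (visible); m=9: 349 nm (UV).

5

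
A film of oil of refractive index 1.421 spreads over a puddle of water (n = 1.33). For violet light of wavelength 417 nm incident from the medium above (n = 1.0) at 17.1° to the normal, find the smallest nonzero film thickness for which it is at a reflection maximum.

Top surface (1.0 → 1.421): reflection off a higher-index medium gives a half-wave phase shift.
Bottom surface (1.421 → 1.33): reflection off a lower-index medium gives no phase shift.
Exactly one π shift → a net half-wave offset.
For bright reflection here: 2 n t cos θ_r = (m + ½) λ.
Snell's law: 1.0 sin 17.1° = 1.421 sin θ_r → sin θ_r = 0.207, cos θ_r = 0.978.
Minimum at m = 0: t = λ / (4 n cos θ_r) = 417 / (4 × 1.421 × 0.978) = 75.0 nm.

75.0 nm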